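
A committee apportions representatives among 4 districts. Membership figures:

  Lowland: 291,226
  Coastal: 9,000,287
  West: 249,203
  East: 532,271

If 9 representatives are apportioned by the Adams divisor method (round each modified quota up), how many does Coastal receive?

Standard divisor 10072987/9 ≈ 1119220.778; standard quotas: Lowland 0.260, Coastal 8.042, West 0.223, East 0.476.
Rounding up gives 1, 9, 1, 1 = 12 seats, so the divisor must be adjusted.
With modified divisor 1.6501e+06: modified quotas Lowland 0.176, Coastal 5.454, West 0.151, East 0.323.
Rounding up: Lowland 1, Coastal 6, West 1, East 1 (total 9).
Coastal receives 6.

6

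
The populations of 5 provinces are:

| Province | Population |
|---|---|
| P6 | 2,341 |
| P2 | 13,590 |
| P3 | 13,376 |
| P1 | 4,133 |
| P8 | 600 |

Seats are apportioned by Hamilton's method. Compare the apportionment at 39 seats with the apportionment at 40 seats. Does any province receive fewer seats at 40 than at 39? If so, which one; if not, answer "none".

At 39 seats: P6 3, P2 15, P3 15, P1 5, P8 1.
At 40 seats: P6 3, P2 16, P3 16, P1 5, P8 0.
P8 drops from 1 to 0.

P8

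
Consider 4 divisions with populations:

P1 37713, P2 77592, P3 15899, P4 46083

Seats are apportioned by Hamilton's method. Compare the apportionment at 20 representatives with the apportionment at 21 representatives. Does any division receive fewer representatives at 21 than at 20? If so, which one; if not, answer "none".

At 20 seats: P1 4, P2 9, P3 2, P4 5.
At 21 seats: P1 5, P2 9, P3 2, P4 5.
No division's allocation decreased.

none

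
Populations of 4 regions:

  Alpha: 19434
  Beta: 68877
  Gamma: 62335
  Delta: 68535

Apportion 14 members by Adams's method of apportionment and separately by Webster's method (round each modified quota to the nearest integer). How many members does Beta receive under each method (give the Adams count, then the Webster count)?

Adams: Alpha 2, Beta 4, Gamma 4, Delta 4.
Webster: Alpha 1, Beta 5, Gamma 4, Delta 4.
Beta gets 4 under Adams and 5 under Webster.

4 and 5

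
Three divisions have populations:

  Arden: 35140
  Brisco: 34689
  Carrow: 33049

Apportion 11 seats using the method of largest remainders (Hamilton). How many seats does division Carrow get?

3

Total 102878; standard divisor 102878/11 ≈ 9352.545.
Standard quotas: Arden 3.7573, Brisco 3.7090, Carrow 3.5337.
Lower quotas: Arden 3, Brisco 3, Carrow 3 (sum 9, leaving 2 seats).
Remainders in descending order: Arden 0.7573, Brisco 0.7090, Carrow 0.5337.
Largest remainders: Arden, Brisco receive the extra seats.
Carrow receives 3.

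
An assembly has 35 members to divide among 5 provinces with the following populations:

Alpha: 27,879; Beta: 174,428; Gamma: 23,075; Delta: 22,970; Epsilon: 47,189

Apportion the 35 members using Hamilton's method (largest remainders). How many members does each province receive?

Alpha 3, Beta 21, Gamma 3, Delta 3, Epsilon 5

The standard divisor is 295541/35 ≈ 8444.029.
Standard quotas: Alpha 3.3016, Beta 20.6570, Gamma 2.7327, Delta 2.7203, Epsilon 5.5884.
Lower quotas: Alpha 3, Beta 20, Gamma 2, Delta 2, Epsilon 5 (sum 32, leaving 3 seats).
Remainders in descending order: Gamma 0.7327, Delta 0.7203, Beta 0.6570, Epsilon 0.5884, Alpha 0.3016.
The surplus seats go to Gamma, Delta, Beta.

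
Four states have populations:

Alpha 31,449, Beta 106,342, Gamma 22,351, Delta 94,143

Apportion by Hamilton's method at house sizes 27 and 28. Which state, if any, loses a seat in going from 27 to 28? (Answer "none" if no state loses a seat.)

At 27 seats: Alpha 3, Beta 11, Gamma 3, Delta 10.
At 28 seats: Alpha 4, Beta 12, Gamma 2, Delta 10.
Gamma drops from 3 to 2.

Gamma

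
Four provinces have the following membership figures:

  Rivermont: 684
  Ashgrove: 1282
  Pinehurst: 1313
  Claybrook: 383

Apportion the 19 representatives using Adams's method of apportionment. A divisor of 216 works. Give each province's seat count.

With modified divisor 216: modified quotas Rivermont 3.167, Ashgrove 5.935, Pinehurst 6.079, Claybrook 1.773.
Rounding up: Rivermont 4, Ashgrove 6, Pinehurst 7, Claybrook 2 (total 19).

Rivermont 4; Ashgrove 6; Pinehurst 7; Claybrook 2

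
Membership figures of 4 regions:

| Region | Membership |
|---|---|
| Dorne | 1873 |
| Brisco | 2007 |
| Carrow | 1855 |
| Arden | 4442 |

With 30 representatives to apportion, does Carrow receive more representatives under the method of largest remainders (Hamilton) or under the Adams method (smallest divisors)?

Adams

Hamilton: Dorne 6, Brisco 6, Carrow 5, Arden 13.
Adams: Dorne 6, Brisco 6, Carrow 6, Arden 12.
Carrow gets 5 under Hamilton and 6 under Adams.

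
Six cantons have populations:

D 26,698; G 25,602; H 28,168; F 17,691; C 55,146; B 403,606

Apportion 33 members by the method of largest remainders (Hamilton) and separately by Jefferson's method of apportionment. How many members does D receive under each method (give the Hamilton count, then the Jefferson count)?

Hamilton: D 2, G 1, H 2, F 1, C 3, B 24.
Jefferson: D 1, G 1, H 1, F 1, C 3, B 26.
D gets 2 under Hamilton and 1 under Jefferson.

2 and 1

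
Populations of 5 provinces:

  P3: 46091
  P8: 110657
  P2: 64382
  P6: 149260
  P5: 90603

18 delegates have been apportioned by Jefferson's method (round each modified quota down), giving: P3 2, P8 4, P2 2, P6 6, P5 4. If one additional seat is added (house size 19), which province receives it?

P8

Priority for the next seat is population ÷ (current seats + 1).
Priorities: P3 15363.667, P8 22131.400, P2 21460.667, P6 21322.857, P5 18120.600.
Highest priority: P8.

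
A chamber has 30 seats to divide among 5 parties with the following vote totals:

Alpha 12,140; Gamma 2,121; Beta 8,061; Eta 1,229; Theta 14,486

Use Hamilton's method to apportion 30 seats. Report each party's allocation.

The standard divisor is 38037/30 ≈ 1267.9.
Standard quotas: Alpha 9.5749, Gamma 1.6728, Beta 6.3578, Eta 0.9693, Theta 11.4252.
Lower quotas: Alpha 9, Gamma 1, Beta 6, Eta 0, Theta 11 (sum 27, leaving 3 seats).
Remainders in descending order: Eta 0.9693, Gamma 0.6728, Alpha 0.5749, Theta 0.4252, Beta 0.3578.
The surplus seats go to Eta, Gamma, Alpha.

Alpha: 10, Gamma: 2, Beta: 6, Eta: 1, Theta: 11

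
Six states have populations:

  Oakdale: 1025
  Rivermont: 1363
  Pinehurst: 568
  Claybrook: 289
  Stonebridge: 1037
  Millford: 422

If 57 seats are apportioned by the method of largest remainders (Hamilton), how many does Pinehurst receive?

7

The standard divisor is 4704/57 ≈ 82.526.
Standard quotas: Oakdale 12.420, Rivermont 16.516, Pinehurst 6.883, Claybrook 3.502, Stonebridge 12.566, Millford 5.114.
Lower quotas: Oakdale 12, Rivermont 16, Pinehurst 6, Claybrook 3, Stonebridge 12, Millford 5 (sum 54, leaving 3 seats).
Remainders in descending order: Pinehurst 0.883, Stonebridge 0.566, Rivermont 0.516, Claybrook 0.502, Oakdale 0.420, Millford 0.114.
The surplus seats go to Pinehurst, Stonebridge, Rivermont.
Pinehurst receives 7.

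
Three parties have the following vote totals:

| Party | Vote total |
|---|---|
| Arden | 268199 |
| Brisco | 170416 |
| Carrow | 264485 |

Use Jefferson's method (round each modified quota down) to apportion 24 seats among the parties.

Arden: 9; Brisco: 6; Carrow: 9

Standard divisor 703100/24 ≈ 29295.833; standard quotas: Arden 9.155, Brisco 5.817, Carrow 9.028.
Rounding down gives 9, 5, 9 = 23 seats, so the divisor must be adjusted.
With modified divisor 27600: modified quotas Arden 9.717, Brisco 6.174, Carrow 9.583.
Rounding down: Arden 9, Brisco 6, Carrow 9 (total 24).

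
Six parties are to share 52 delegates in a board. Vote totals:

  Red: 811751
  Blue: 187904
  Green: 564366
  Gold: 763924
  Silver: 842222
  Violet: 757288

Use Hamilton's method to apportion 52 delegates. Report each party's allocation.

Standard divisor: 3927455 ÷ 52 ≈ 75527.981.
Standard quotas: Red 10.7477, Blue 2.4879, Green 7.4723, Gold 10.1145, Silver 11.1511, Violet 10.0266.
Lower quotas: Red 10, Blue 2, Green 7, Gold 10, Silver 11, Violet 10 (sum 50, leaving 2 seats).
Remainders in descending order: Red 0.7477, Blue 0.4879, Green 0.4723, Silver 0.1511, Gold 0.1145, Violet 0.0266.
The surplus seats go to Red, Blue.

Red: 11, Blue: 3, Green: 7, Gold: 10, Silver: 11, Violet: 10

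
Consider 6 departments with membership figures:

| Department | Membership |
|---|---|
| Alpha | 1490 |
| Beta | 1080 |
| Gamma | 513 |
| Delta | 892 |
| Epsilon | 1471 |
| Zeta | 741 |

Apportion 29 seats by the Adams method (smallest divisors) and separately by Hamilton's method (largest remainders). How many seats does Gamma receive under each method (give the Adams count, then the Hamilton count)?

Adams: Alpha 7, Beta 5, Gamma 3, Delta 4, Epsilon 6, Zeta 4.
Hamilton: Alpha 7, Beta 5, Gamma 2, Delta 4, Epsilon 7, Zeta 4.
Gamma gets 3 under Adams and 2 under Hamilton.

3 and 2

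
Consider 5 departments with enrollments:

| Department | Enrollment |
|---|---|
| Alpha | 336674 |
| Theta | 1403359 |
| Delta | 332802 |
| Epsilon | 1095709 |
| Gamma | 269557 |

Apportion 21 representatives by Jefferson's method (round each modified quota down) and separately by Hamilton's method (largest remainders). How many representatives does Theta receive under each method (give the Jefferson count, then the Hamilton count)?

Jefferson: Alpha 2, Theta 9, Delta 2, Epsilon 7, Gamma 1.
Hamilton: Alpha 2, Theta 8, Delta 2, Epsilon 7, Gamma 2.
Theta gets 9 under Jefferson and 8 under Hamilton.

9 and 8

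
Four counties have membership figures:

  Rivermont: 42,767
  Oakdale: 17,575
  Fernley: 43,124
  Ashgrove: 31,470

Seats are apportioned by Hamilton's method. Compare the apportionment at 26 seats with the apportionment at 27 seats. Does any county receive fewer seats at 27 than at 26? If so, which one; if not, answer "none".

Oakdale

At 26 seats: Rivermont 8, Oakdale 4, Fernley 8, Ashgrove 6.
At 27 seats: Rivermont 9, Oakdale 3, Fernley 9, Ashgrove 6.
Oakdale drops from 4 to 3.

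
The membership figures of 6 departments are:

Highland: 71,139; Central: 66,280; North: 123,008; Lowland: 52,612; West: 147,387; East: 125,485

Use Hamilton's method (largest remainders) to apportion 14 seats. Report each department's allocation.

Total 585911; standard divisor 585911/14 ≈ 41850.786.
Standard quotas: Highland 1.6998, Central 1.5837, North 2.9392, Lowland 1.2571, West 3.5217, East 2.9984.
Lower quotas: Highland 1, Central 1, North 2, Lowland 1, West 3, East 2 (sum 10, leaving 4 seats).
Remainders in descending order: East 0.9984, North 0.9392, Highland 0.6998, Central 0.5837, West 0.5217, Lowland 0.2571.
Largest remainders: East, North, Highland, Central receive the extra seats.

Highland 2; Central 2; North 3; Lowland 1; West 3; East 3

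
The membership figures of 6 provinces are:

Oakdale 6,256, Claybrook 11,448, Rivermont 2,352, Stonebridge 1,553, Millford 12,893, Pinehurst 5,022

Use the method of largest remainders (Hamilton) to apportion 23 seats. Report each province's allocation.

Total 39524; standard divisor 39524/23 ≈ 1718.435.
Standard quotas: Oakdale 3.6405, Claybrook 6.6619, Rivermont 1.3687, Stonebridge 0.9037, Millford 7.5028, Pinehurst 2.9224.
Lower quotas: Oakdale 3, Claybrook 6, Rivermont 1, Stonebridge 0, Millford 7, Pinehurst 2 (sum 19, leaving 4 seats).
Remainders in descending order: Pinehurst 0.9224, Stonebridge 0.9037, Claybrook 0.6619, Oakdale 0.6405, Millford 0.5028, Rivermont 0.3687.
The surplus seats go to Pinehurst, Stonebridge, Claybrook, Oakdale.

Oakdale: 4; Claybrook: 7; Rivermont: 1; Stonebridge: 1; Millford: 7; Pinehurst: 3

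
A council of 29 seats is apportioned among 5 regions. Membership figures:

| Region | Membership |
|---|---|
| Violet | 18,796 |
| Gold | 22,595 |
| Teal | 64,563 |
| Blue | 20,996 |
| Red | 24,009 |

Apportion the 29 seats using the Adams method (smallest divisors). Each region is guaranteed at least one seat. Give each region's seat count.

Violet 4; Gold 4; Teal 12; Blue 4; Red 5

Standard divisor 150959/29 ≈ 5205.483; standard quotas: Violet 3.611, Gold 4.341, Teal 12.403, Blue 4.033, Red 4.612.
Rounding up gives 4, 5, 13, 5, 5 = 32 seats, so the divisor must be adjusted.
With modified divisor 5800: modified quotas Violet 3.241, Gold 3.896, Teal 11.132, Blue 3.620, Red 4.139.
Rounding up: Violet 4, Gold 4, Teal 12, Blue 4, Red 5 (total 29).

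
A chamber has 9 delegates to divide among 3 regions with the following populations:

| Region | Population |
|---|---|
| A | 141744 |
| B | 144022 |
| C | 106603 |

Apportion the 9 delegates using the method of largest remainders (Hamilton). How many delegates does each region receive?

Standard divisor: 392369 ÷ 9 ≈ 43596.556.
Standard quotas: A 3.2513, B 3.3035, C 2.4452.
Lower quotas: A 3, B 3, C 2 (sum 8, leaving 1 seat).
Remainders in descending order: C 0.4452, B 0.3035, A 0.2513.
Largest remainder: C receives the extra seat.

A: 3, B: 3, C: 3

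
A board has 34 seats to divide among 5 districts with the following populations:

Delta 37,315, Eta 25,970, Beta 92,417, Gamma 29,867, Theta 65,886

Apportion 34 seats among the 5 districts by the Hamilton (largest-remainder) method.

Delta: 5; Eta: 4; Beta: 12; Gamma: 4; Theta: 9

Total 251455; standard divisor 251455/34 ≈ 7395.735.
Standard quotas: Delta 5.0455, Eta 3.5115, Beta 12.4960, Gamma 4.0384, Theta 8.9086.
Lower quotas: Delta 5, Eta 3, Beta 12, Gamma 4, Theta 8 (sum 32, leaving 2 seats).
Remainders in descending order: Theta 0.9086, Eta 0.5115, Beta 0.4960, Delta 0.0455, Gamma 0.0384.
Largest remainders: Theta, Eta receive the extra seats.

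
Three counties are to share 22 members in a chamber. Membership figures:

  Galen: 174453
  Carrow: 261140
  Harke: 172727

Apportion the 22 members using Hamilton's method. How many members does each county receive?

Standard divisor: 608320 ÷ 22 ≈ 27650.909.
Standard quotas: Galen 6.3091, Carrow 9.4442, Harke 6.2467.
Lower quotas: Galen 6, Carrow 9, Harke 6 (sum 21, leaving 1 seat).
Remainders in descending order: Carrow 0.4442, Galen 0.3091, Harke 0.2467.
Largest remainder: Carrow receives the extra seat.

Galen=6, Carrow=10, Harke=6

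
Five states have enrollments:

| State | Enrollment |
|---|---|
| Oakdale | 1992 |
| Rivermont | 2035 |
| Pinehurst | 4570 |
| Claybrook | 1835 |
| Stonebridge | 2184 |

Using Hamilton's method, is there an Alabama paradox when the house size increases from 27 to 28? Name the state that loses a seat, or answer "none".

none

At 27 seats: Oakdale 4, Rivermont 4, Pinehurst 10, Claybrook 4, Stonebridge 5.
At 28 seats: Oakdale 4, Rivermont 5, Pinehurst 10, Claybrook 4, Stonebridge 5.
No state's allocation decreased.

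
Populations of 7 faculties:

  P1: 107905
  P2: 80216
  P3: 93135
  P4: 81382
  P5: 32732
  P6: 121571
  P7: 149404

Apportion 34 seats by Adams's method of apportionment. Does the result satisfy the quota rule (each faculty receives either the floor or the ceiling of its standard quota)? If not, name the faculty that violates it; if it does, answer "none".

none

Standard quotas: P1 5.506, P2 4.093, P3 4.752, P4 4.152, P5 1.670, P6 6.203, P7 7.623.
Adams allocation: P1 6, P2 4, P3 5, P4 4, P5 2, P6 6, P7 7.
Every allocation lies between the lower and upper quota.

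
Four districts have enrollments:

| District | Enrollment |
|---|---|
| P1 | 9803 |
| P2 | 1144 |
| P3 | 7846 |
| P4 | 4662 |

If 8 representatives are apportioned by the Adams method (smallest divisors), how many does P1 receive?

Standard divisor 23455/8 ≈ 2931.875; standard quotas: P1 3.344, P2 0.390, P3 2.676, P4 1.590.
Rounding up gives 4, 1, 3, 2 = 10 seats, so the divisor must be adjusted.
With modified divisor 4300: modified quotas P1 2.280, P2 0.266, P3 1.825, P4 1.084.
Rounding up: P1 3, P2 1, P3 2, P4 2 (total 8).
P1 receives 3.

3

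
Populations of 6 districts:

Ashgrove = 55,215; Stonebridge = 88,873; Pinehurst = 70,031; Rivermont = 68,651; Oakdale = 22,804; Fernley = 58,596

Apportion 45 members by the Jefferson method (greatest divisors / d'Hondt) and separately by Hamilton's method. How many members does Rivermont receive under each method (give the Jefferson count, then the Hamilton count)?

Jefferson: Ashgrove 7, Stonebridge 11, Pinehurst 9, Rivermont 9, Oakdale 2, Fernley 7.
Hamilton: Ashgrove 7, Stonebridge 11, Pinehurst 9, Rivermont 8, Oakdale 3, Fernley 7.
Rivermont gets 9 under Jefferson and 8 under Hamilton.

9 and 8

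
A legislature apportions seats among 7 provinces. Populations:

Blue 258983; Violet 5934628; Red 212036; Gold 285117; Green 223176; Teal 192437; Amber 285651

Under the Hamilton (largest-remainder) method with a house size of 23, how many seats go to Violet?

18

Standard divisor: 7392028 ÷ 23 ≈ 321392.522.
Standard quotas: Blue 0.8058, Violet 18.4654, Red 0.6597, Gold 0.8871, Green 0.6944, Teal 0.5988, Amber 0.8888.
Lower quotas: Blue 0, Violet 18, Red 0, Gold 0, Green 0, Teal 0, Amber 0 (sum 18, leaving 5 seats).
Remainders in descending order: Amber 0.8888, Gold 0.8871, Blue 0.8058, Green 0.6944, Red 0.6597, Teal 0.5988, Violet 0.4654.
The surplus seats go to Amber, Gold, Blue, Green, Red.
Violet receives 18.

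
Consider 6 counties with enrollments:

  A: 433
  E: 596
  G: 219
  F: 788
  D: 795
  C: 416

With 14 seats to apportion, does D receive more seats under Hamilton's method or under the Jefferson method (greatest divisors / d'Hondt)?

Jefferson

Hamilton: A 2, E 3, G 1, F 3, D 3, C 2.
Jefferson: A 2, E 2, G 1, F 3, D 4, C 2.
D gets 3 under Hamilton and 4 under Jefferson.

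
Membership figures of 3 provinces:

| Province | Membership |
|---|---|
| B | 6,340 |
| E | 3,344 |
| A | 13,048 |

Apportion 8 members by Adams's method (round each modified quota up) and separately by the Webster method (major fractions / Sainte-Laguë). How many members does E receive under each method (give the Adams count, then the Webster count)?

Adams: B 2, E 2, A 4.
Webster: B 2, E 1, A 5.
E gets 2 under Adams and 1 under Webster.

2 and 1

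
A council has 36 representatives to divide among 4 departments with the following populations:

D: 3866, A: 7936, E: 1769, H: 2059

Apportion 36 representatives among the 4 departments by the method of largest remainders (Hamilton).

D=9, A=18, E=4, H=5

Standard divisor: 15630 ÷ 36 ≈ 434.167.
Standard quotas: D 8.9044, A 18.2787, E 4.0745, H 4.7424.
Lower quotas: D 8, A 18, E 4, H 4 (sum 34, leaving 2 seats).
Remainders in descending order: D 0.9044, H 0.7424, A 0.2787, E 0.0745.
Largest remainders: D, H receive the extra seats.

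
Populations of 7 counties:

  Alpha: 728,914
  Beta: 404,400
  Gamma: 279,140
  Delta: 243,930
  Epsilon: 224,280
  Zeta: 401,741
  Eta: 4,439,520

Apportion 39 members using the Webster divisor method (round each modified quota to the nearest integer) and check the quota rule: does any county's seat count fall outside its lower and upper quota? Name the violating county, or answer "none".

Standard quotas: Alpha 4.229, Beta 2.346, Gamma 1.620, Delta 1.415, Epsilon 1.301, Zeta 2.331, Eta 25.758.
Webster allocation: Alpha 4, Beta 2, Gamma 2, Delta 1, Epsilon 1, Zeta 2, Eta 27.
Eta has quota 25.758 (lower 25, upper 26) but receives 27 — outside the quota interval.

Eta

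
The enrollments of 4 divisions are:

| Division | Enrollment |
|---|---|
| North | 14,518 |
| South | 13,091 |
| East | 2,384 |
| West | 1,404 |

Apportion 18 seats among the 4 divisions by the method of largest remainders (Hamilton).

Standard divisor: 31397 ÷ 18 ≈ 1744.278.
Standard quotas: North 8.3232, South 7.5051, East 1.3668, West 0.8049.
Lower quotas: North 8, South 7, East 1, West 0 (sum 16, leaving 2 seats).
Remainders in descending order: West 0.8049, South 0.5051, East 0.3668, North 0.3232.
The surplus seats go to West, South.

North 8; South 8; East 1; West 1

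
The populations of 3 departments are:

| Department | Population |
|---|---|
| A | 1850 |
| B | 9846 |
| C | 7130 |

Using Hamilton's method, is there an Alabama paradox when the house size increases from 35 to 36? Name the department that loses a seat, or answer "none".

A

At 35 seats: A 4, B 18, C 13.
At 36 seats: A 3, B 19, C 14.
A drops from 4 to 3.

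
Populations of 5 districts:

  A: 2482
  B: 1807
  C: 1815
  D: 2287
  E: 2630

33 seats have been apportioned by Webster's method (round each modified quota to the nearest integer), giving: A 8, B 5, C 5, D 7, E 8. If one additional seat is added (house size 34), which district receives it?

C

Priority for the next seat is population ÷ (current seats + 0.5).
Priorities: A 292.000, B 328.545, C 330.000, D 304.933, E 309.412.
Highest priority: C.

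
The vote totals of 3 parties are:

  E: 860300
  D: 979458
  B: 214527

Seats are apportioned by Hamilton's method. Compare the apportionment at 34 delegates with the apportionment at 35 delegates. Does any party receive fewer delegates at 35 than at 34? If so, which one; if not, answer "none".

At 34 seats: E 14, D 16, B 4.
At 35 seats: E 15, D 17, B 3.
B drops from 4 to 3.

B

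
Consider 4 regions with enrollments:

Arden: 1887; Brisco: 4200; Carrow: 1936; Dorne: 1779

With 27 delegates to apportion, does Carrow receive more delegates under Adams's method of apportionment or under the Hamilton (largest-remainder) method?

Adams

Adams: Arden 5, Brisco 11, Carrow 6, Dorne 5.
Hamilton: Arden 5, Brisco 12, Carrow 5, Dorne 5.
Carrow gets 6 under Adams and 5 under Hamilton.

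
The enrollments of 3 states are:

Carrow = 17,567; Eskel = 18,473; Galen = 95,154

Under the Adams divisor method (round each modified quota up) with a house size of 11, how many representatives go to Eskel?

Standard divisor 131194/11 ≈ 11926.727; standard quotas: Carrow 1.473, Eskel 1.549, Galen 7.978.
Rounding up gives 2, 2, 8 = 12 seats, so the divisor must be adjusted.
With modified divisor 14700: modified quotas Carrow 1.195, Eskel 1.257, Galen 6.473.
Rounding up: Carrow 2, Eskel 2, Galen 7 (total 11).
Eskel receives 2.

2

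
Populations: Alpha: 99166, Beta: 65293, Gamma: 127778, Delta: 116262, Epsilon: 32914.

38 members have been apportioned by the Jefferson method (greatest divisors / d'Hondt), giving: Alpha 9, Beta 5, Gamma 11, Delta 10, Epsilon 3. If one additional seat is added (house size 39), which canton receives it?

Priority for the next seat is population ÷ (current seats + 1).
Priorities: Alpha 9916.600, Beta 10882.167, Gamma 10648.167, Delta 10569.273, Epsilon 8228.500.
Highest priority: Beta.

Beta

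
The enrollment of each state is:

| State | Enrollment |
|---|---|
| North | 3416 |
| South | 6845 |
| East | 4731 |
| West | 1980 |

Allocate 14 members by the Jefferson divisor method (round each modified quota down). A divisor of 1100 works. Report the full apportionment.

North 3; South 6; East 4; West 1

With modified divisor 1100: modified quotas North 3.105, South 6.223, East 4.301, West 1.800.
Rounding down: North 3, South 6, East 4, West 1 (total 14).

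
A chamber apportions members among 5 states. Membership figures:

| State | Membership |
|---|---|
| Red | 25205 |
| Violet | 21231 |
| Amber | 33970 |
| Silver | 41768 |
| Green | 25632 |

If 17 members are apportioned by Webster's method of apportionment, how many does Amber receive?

4

Standard divisor 147806/17 ≈ 8694.471; standard quotas: Red 2.899, Violet 2.442, Amber 3.907, Silver 4.804, Green 2.948.
Rounding to the nearest integer gives Red 3, Violet 2, Amber 4, Silver 5, Green 3 — total 17, matching the house size, so no adjustment is needed.
Amber receives 4.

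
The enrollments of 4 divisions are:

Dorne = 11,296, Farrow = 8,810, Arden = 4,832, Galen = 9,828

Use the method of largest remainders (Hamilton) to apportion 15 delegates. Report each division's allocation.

Dorne: 5, Farrow: 4, Arden: 2, Galen: 4

Standard divisor: 34766 ÷ 15 ≈ 2317.733.
Standard quotas: Dorne 4.8737, Farrow 3.8011, Arden 2.0848, Galen 4.2403.
Lower quotas: Dorne 4, Farrow 3, Arden 2, Galen 4 (sum 13, leaving 2 seats).
Remainders in descending order: Dorne 0.8737, Farrow 0.8011, Galen 0.2403, Arden 0.0848.
Largest remainders: Dorne, Farrow receive the extra seats.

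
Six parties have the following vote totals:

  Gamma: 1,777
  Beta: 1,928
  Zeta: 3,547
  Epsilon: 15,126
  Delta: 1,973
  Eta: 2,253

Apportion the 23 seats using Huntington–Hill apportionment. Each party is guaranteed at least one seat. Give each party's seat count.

Gamma=2, Beta=2, Zeta=3, Epsilon=12, Delta=2, Eta=2

With divisor 1234: modified quotas Gamma 1.440, Beta 1.562, Zeta 2.874, Epsilon 12.258, Delta 1.599, Eta 1.826.
Geometric-mean thresholds: Gamma √(1·2)=1.414, Beta √(1·2)=1.414, Zeta √(2·3)=2.449, Epsilon √(12·13)=12.490, Delta √(1·2)=1.414, Eta √(1·2)=1.414.
Each quota rounded against its threshold gives Gamma 2, Beta 2, Zeta 3, Epsilon 12, Delta 2, Eta 2 (total 23).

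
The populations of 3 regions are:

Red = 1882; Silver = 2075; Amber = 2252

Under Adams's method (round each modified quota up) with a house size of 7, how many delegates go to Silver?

2

Standard divisor 6209/7 ≈ 887; standard quotas: Red 2.122, Silver 2.339, Amber 2.539.
Rounding up gives 3, 3, 3 = 9 seats, so the divisor must be adjusted.
With modified divisor 1100: modified quotas Red 1.711, Silver 1.886, Amber 2.047.
Rounding up: Red 2, Silver 2, Amber 3 (total 7).
Silver receives 2.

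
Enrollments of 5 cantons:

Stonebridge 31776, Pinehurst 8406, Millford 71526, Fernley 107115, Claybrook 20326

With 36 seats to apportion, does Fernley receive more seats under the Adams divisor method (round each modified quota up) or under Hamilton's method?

Adams: Stonebridge 5, Pinehurst 2, Millford 11, Fernley 15, Claybrook 3.
Hamilton: Stonebridge 5, Pinehurst 1, Millford 11, Fernley 16, Claybrook 3.
Fernley gets 15 under Adams and 16 under Hamilton.

Hamilton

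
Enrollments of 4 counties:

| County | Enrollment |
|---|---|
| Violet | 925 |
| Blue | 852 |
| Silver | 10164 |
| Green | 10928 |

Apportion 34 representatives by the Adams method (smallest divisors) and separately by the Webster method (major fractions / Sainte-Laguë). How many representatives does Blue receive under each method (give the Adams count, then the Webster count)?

2 and 1

Adams: Violet 2, Blue 2, Silver 14, Green 16.
Webster: Violet 1, Blue 1, Silver 15, Green 17.
Blue gets 2 under Adams and 1 under Webster.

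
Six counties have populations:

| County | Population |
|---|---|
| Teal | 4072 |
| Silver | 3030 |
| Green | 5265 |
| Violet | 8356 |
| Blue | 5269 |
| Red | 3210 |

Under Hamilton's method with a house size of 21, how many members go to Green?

4

Standard divisor: 29202 ÷ 21 ≈ 1390.571.
Standard quotas: Teal 2.9283, Silver 2.1790, Green 3.7862, Violet 6.0090, Blue 3.7891, Red 2.3084.
Lower quotas: Teal 2, Silver 2, Green 3, Violet 6, Blue 3, Red 2 (sum 18, leaving 3 seats).
Remainders in descending order: Teal 0.9283, Blue 0.7891, Green 0.7862, Red 0.3084, Silver 0.1790, Violet 0.0090.
Largest remainders: Teal, Blue, Green receive the extra seats.
Green receives 4.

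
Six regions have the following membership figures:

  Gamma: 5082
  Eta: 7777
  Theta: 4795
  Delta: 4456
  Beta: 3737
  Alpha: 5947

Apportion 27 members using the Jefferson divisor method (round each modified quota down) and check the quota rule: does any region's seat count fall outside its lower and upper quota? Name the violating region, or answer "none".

none

Standard quotas: Gamma 4.316, Eta 6.604, Theta 4.072, Delta 3.784, Beta 3.174, Alpha 5.050.
Jefferson allocation: Gamma 4, Eta 7, Theta 4, Delta 4, Beta 3, Alpha 5.
Every allocation lies between the lower and upper quota.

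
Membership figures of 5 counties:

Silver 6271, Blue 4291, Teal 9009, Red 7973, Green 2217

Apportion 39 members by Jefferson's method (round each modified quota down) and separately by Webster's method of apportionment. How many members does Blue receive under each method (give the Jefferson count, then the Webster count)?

Jefferson: Silver 8, Blue 5, Teal 12, Red 11, Green 3.
Webster: Silver 8, Blue 6, Teal 12, Red 10, Green 3.
Blue gets 5 under Jefferson and 6 under Webster.

5 and 6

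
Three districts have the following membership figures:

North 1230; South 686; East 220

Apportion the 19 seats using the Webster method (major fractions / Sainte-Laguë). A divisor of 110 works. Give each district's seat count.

North=11, South=6, East=2

With modified divisor 110: modified quotas North 11.182, South 6.236, East 2.000.
Rounding to the nearest integer: North 11, South 6, East 2 (total 19).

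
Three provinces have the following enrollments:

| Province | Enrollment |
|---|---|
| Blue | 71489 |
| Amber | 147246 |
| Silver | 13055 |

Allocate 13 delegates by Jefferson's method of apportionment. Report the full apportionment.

Blue: 4, Amber: 9, Silver: 0

Standard divisor 231790/13 ≈ 17830; standard quotas: Blue 4.009, Amber 8.258, Silver 0.732.
Rounding down gives 4, 8, 0 = 12 seats, so the divisor must be adjusted.
With modified divisor 15500: modified quotas Blue 4.612, Amber 9.500, Silver 0.842.
Rounding down: Blue 4, Amber 9, Silver 0 (total 13).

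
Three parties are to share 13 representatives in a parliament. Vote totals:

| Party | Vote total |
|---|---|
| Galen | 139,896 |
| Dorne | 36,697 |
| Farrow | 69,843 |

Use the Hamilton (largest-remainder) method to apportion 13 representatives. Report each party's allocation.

Galen=7, Dorne=2, Farrow=4

Total 246436; standard divisor 246436/13 ≈ 18956.615.
Standard quotas: Galen 7.3798, Dorne 1.9358, Farrow 3.6844.
Lower quotas: Galen 7, Dorne 1, Farrow 3 (sum 11, leaving 2 seats).
Remainders in descending order: Dorne 0.9358, Farrow 0.6844, Galen 0.3798.
Largest remainders: Dorne, Farrow receive the extra seats.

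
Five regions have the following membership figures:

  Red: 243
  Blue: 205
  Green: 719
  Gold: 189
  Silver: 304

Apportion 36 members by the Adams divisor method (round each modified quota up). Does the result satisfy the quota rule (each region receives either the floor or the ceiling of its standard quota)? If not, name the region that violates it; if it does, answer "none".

none

Standard quotas: Red 5.270, Blue 4.446, Green 15.593, Gold 4.099, Silver 6.593.
Adams allocation: Red 5, Blue 5, Green 15, Gold 4, Silver 7.
Every allocation lies between the lower and upper quota.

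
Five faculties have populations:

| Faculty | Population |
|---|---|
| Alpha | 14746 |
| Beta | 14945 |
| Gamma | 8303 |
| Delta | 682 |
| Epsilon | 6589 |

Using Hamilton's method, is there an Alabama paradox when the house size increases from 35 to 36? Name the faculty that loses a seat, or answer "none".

Delta

At 35 seats: Alpha 11, Beta 12, Gamma 6, Delta 1, Epsilon 5.
At 36 seats: Alpha 12, Beta 12, Gamma 7, Delta 0, Epsilon 5.
Delta drops from 1 to 0.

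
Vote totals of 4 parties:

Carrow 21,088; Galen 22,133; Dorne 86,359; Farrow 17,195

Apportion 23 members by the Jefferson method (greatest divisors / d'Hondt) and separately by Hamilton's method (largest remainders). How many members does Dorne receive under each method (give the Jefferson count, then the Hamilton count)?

Jefferson: Carrow 3, Galen 3, Dorne 15, Farrow 2.
Hamilton: Carrow 3, Galen 3, Dorne 14, Farrow 3.
Dorne gets 15 under Jefferson and 14 under Hamilton.

15 and 14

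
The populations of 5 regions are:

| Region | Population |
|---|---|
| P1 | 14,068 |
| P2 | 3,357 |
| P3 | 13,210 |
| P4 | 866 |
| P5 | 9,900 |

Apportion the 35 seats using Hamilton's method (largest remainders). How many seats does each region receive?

P1: 12, P2: 3, P3: 11, P4: 1, P5: 8

Standard divisor: 41401 ÷ 35 ≈ 1182.886.
Standard quotas: P1 11.8929, P2 2.8380, P3 11.1676, P4 0.7321, P5 8.3694.
Lower quotas: P1 11, P2 2, P3 11, P4 0, P5 8 (sum 32, leaving 3 seats).
Remainders in descending order: P1 0.8929, P2 0.8380, P4 0.7321, P5 0.3694, P3 0.1676.
Largest remainders: P1, P2, P4 receive the extra seats.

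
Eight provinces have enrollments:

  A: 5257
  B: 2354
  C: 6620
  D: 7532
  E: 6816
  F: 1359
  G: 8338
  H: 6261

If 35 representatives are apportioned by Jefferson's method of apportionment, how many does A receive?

Standard divisor 44537/35 ≈ 1272.486; standard quotas: A 4.131, B 1.850, C 5.202, D 5.919, E 5.356, F 1.068, G 6.553, H 4.920.
Rounding down gives 4, 1, 5, 5, 5, 1, 6, 4 = 31 seats, so the divisor must be adjusted.
With modified divisor 1160: modified quotas A 4.532, B 2.029, C 5.707, D 6.493, E 5.876, F 1.172, G 7.188, H 5.397.
Rounding down: A 4, B 2, C 5, D 6, E 5, F 1, G 7, H 5 (total 35).
A receives 4.

4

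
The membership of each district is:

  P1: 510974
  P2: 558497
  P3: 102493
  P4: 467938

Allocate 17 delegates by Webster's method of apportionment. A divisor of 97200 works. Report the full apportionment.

With modified divisor 97200: modified quotas P1 5.257, P2 5.746, P3 1.054, P4 4.814.
Rounding to the nearest integer: P1 5, P2 6, P3 1, P4 5 (total 17).

P1: 5, P2: 6, P3: 1, P4: 5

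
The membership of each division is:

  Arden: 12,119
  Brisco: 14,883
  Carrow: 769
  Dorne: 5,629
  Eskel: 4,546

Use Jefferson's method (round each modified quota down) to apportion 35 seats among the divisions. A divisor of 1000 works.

With modified divisor 1000: modified quotas Arden 12.119, Brisco 14.883, Carrow 0.769, Dorne 5.629, Eskel 4.546.
Rounding down: Arden 12, Brisco 14, Carrow 0, Dorne 5, Eskel 4 (total 35).

Arden=12, Brisco=14, Carrow=0, Dorne=5, Eskel=4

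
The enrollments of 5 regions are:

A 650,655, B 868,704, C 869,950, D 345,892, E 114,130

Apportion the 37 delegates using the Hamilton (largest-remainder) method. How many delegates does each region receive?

A: 8; B: 11; C: 11; D: 5; E: 2

Standard divisor: 2849331 ÷ 37 ≈ 77008.946.
Standard quotas: A 8.4491, B 11.2806, C 11.2967, D 4.4916, E 1.4820.
Lower quotas: A 8, B 11, C 11, D 4, E 1 (sum 35, leaving 2 seats).
Remainders in descending order: D 0.4916, E 0.4820, A 0.4491, C 0.2967, B 0.2806.
The surplus seats go to D, E.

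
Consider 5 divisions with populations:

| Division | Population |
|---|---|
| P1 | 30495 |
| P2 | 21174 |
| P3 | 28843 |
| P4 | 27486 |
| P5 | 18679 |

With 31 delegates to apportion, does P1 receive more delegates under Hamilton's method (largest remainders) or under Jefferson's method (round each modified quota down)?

Jefferson

Hamilton: P1 7, P2 5, P3 7, P4 7, P5 5.
Jefferson: P1 8, P2 5, P3 7, P4 7, P5 4.
P1 gets 7 under Hamilton and 8 under Jefferson.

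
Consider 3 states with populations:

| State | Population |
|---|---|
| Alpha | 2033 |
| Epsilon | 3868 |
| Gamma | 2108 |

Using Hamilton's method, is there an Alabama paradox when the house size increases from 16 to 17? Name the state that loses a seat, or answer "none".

none

At 16 seats: Alpha 4, Epsilon 8, Gamma 4.
At 17 seats: Alpha 4, Epsilon 8, Gamma 5.
No state's allocation decreased.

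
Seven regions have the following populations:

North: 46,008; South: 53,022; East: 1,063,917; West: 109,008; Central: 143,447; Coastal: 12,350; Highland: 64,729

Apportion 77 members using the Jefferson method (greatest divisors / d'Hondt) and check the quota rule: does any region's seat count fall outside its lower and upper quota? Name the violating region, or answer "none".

East

Standard quotas: North 2.374, South 2.736, East 54.890, West 5.624, Central 7.401, Coastal 0.637, Highland 3.339.
Jefferson allocation: North 2, South 2, East 58, West 5, Central 7, Coastal 0, Highland 3.
East has quota 54.890 (lower 54, upper 55) but receives 58 — outside the quota interval.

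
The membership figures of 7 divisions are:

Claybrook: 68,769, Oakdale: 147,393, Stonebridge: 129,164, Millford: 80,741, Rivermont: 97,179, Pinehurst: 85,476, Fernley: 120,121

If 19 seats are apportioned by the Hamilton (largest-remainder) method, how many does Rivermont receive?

Total 728843; standard divisor 728843/19 ≈ 38360.158.
Standard quotas: Claybrook 1.7927, Oakdale 3.8423, Stonebridge 3.3671, Millford 2.1048, Rivermont 2.5333, Pinehurst 2.2282, Fernley 3.1314.
Lower quotas: Claybrook 1, Oakdale 3, Stonebridge 3, Millford 2, Rivermont 2, Pinehurst 2, Fernley 3 (sum 16, leaving 3 seats).
Remainders in descending order: Oakdale 0.8423, Claybrook 0.7927, Rivermont 0.5333, Stonebridge 0.3671, Pinehurst 0.2282, Fernley 0.1314, Millford 0.1048.
The surplus seats go to Oakdale, Claybrook, Rivermont.
Rivermont receives 3.

3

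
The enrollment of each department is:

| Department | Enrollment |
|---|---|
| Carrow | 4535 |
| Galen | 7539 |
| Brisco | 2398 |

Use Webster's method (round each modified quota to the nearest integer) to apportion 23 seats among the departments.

Carrow: 7; Galen: 12; Brisco: 4

Standard divisor 14472/23 ≈ 629.217; standard quotas: Carrow 7.207, Galen 11.982, Brisco 3.811.
Rounding to the nearest integer gives Carrow 7, Galen 12, Brisco 4 — total 23, matching the house size, so no adjustment is needed.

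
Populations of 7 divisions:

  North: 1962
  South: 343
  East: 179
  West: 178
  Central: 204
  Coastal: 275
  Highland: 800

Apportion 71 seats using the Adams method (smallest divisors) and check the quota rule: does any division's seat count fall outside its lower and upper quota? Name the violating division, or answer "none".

Standard quotas: North 35.347, South 6.179, East 3.225, West 3.207, Central 3.675, Coastal 4.954, Highland 14.413.
Adams allocation: North 34, South 6, East 4, West 4, Central 4, Coastal 5, Highland 14.
North has quota 35.347 (lower 35, upper 36) but receives 34 — outside the quota interval.

North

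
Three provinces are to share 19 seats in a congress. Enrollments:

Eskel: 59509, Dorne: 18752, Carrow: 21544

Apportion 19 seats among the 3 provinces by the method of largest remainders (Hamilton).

Standard divisor: 99805 ÷ 19 ≈ 5252.895.
Standard quotas: Eskel 11.3288, Dorne 3.5698, Carrow 4.1014.
Lower quotas: Eskel 11, Dorne 3, Carrow 4 (sum 18, leaving 1 seat).
Remainders in descending order: Dorne 0.5698, Eskel 0.3288, Carrow 0.1014.
Largest remainder: Dorne receives the extra seat.

Eskel: 11, Dorne: 4, Carrow: 4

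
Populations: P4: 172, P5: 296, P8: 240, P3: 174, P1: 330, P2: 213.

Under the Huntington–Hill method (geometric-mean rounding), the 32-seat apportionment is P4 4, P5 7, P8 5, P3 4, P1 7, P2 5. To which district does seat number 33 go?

Priority for the next seat is population ÷ (√(s·(s+1))).
Priorities: P4 38.460, P5 39.555, P8 43.818, P3 38.908, P1 44.098, P2 38.888.
Highest priority: P1.

P1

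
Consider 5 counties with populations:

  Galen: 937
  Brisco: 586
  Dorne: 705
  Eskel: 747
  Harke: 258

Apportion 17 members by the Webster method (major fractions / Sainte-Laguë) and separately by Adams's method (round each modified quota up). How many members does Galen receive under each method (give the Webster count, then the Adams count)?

Webster: Galen 5, Brisco 3, Dorne 4, Eskel 4, Harke 1.
Adams: Galen 4, Brisco 3, Dorne 4, Eskel 4, Harke 2.
Galen gets 5 under Webster and 4 under Adams.

5 and 4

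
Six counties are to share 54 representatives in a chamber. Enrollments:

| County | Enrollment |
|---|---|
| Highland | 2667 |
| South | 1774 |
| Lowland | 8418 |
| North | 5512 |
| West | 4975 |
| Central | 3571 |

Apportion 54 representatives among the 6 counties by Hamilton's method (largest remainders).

Total 26917; standard divisor 26917/54 ≈ 498.463.
Standard quotas: Highland 5.3504, South 3.5589, Lowland 16.8879, North 11.0580, West 9.9807, Central 7.1640.
Lower quotas: Highland 5, South 3, Lowland 16, North 11, West 9, Central 7 (sum 51, leaving 3 seats).
Remainders in descending order: West 0.9807, Lowland 0.8879, South 0.5589, Highland 0.3504, Central 0.1640, North 0.0580.
The surplus seats go to West, Lowland, South.

Highland 5, South 4, Lowland 17, North 11, West 10, Central 7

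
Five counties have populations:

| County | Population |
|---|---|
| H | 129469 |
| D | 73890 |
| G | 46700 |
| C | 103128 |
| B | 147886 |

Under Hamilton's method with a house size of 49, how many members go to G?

The standard divisor is 501073/49 ≈ 10225.98.
Standard quotas: H 12.6608, D 7.2257, G 4.5668, C 10.0849, B 14.4618.
Lower quotas: H 12, D 7, G 4, C 10, B 14 (sum 47, leaving 2 seats).
Remainders in descending order: H 0.6608, G 0.5668, B 0.4618, D 0.2257, C 0.0849.
Largest remainders: H, G receive the extra seats.
G receives 5.

5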